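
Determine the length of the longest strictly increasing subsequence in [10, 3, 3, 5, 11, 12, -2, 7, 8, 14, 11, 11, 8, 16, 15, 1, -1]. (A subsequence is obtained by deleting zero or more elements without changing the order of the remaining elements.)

6

One longest increasing subsequence is 3, 5, 11, 12, 14, 16 (positions 2,4,5,6,10,14), of length 6; no longer one exists.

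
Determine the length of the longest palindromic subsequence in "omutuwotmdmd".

Using dp[i][j] = 2 + dp[i+1][j−1] if the ends match, else max(dp[i+1][j], dp[i][j−1]):
dp[1][12] = 5. A witness is mtotm at positions 2,4,7,8,11.

5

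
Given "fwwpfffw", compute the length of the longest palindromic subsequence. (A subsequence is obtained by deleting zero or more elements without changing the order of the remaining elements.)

5

One longest palindromic subsequence is wfffw (positions 2,5,6,7,8); it reads the same forward and backward, and the interval DP gives dp[1][8] = 5.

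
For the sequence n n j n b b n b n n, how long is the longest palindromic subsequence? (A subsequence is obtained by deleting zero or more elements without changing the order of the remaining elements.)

8

One longest palindromic subsequence is nnnbbnnn (positions 1,2,4,5,6,7,9,10); it reads the same forward and backward, and the interval DP gives dp[1][10] = 8.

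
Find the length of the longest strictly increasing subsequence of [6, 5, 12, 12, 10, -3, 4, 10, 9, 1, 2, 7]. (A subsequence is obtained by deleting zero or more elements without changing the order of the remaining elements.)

Scanning left to right, the best length ending at each element is: 6→1, 5→1, 12→2, 12→2, 10→2, -3→1, 4→2, 10→3, 9→3, 1→2, 2→3, 7→4.
So the longest increasing subsequence has length 4, e.g. -3, 1, 2, 7.

4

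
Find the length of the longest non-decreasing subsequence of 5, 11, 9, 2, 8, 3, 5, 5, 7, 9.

Let dp[i] be the longest non-decreasing subsequence ending at position i. Then dp = [1, 2, 2, 1, 2, 2, 3, 4, 5, 6].
The maximum is 6; one witness is 2, 3, 5, 5, 7, 9 at positions 4,6,7,8,9,10.

6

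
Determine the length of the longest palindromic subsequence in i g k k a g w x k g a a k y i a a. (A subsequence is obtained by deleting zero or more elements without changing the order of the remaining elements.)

Using dp[i][j] = 2 + dp[i+1][j−1] if the ends match, else max(dp[i+1][j], dp[i][j−1]):
dp[1][17] = 9. A witness is ikagkgaki at positions 1,4,5,6,9,10,12,13,15.

9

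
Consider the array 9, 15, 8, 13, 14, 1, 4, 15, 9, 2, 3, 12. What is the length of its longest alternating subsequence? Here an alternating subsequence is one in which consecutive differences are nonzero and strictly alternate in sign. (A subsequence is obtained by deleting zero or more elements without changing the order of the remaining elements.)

A longest alternating subsequence is 9, 15, 8, 13, 1, 4, 2, 3 (positions 1,2,3,4,6,7,10,11); its 7 consecutive differences strictly alternate in sign, and length 8 is optimal.

8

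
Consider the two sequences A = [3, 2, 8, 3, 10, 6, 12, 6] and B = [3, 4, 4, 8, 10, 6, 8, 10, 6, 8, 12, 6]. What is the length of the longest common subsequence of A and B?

Backtracking the LCS table gives one alignment: 3 (A1,B1) → 8 (A3,B7) → 10 (A5,B8) → 6 (A6,B9) → 12 (A7,B11) → 6 (A8,B12).
So the longest common subsequence has length 6.

6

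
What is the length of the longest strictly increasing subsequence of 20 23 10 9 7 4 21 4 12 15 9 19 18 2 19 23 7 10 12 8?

6

One longest increasing subsequence is 10, 12, 15, 18, 19, 23 (positions 3,9,10,13,15,16), of length 6; no longer one exists.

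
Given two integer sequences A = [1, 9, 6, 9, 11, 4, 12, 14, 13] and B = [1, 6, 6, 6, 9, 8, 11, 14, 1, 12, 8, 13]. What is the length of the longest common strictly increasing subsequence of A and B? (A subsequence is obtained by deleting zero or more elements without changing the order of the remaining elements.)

6

For each value that appears in both, track the longest common increasing run ending there.
The best achievable length is 6; one witness is 1, 6, 9, 11, 12, 13 (A-positions 1,3,4,5,7,9, B-positions 1,2,5,7,10,12).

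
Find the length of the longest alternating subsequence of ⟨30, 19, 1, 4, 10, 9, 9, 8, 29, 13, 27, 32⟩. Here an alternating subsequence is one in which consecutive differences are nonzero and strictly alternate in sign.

7

A longest alternating subsequence is 30, 1, 10, 9, 29, 13, 27 (positions 1,3,5,6,9,10,11); its 6 consecutive differences strictly alternate in sign, and length 7 is optimal.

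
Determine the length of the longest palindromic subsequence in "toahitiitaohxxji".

8

Using dp[i][j] = 2 + dp[i+1][j−1] if the ends match, else max(dp[i+1][j], dp[i][j−1]):
dp[1][16] = 8. A witness is oatiitao at positions 2,3,6,7,8,9,10,11.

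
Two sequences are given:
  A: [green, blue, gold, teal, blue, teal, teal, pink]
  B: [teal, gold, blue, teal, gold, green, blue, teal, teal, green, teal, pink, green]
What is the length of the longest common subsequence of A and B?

6

Backtracking the LCS table gives one alignment: green (A1,B6) → blue (A2,B7) → teal (A4,B8) → teal (A6,B9) → teal (A7,B11) → pink (A8,B12).
So the longest common subsequence has length 6.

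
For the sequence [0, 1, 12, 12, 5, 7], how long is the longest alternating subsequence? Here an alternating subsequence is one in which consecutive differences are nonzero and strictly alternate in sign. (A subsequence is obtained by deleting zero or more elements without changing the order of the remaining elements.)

A longest alternating subsequence is 0, 12, 5, 7 (positions 1,3,5,6); its 3 consecutive differences strictly alternate in sign, and length 4 is optimal.

4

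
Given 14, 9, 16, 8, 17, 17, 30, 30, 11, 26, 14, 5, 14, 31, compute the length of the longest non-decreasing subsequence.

7

Let dp[i] be the longest non-decreasing subsequence ending at position i. Then dp = [1, 1, 2, 1, 3, 4, 5, 6, 2, 5, 3, 1, 4, 7].
The maximum is 7; one witness is 14, 16, 17, 17, 30, 30, 31 at positions 1,3,5,6,7,8,14.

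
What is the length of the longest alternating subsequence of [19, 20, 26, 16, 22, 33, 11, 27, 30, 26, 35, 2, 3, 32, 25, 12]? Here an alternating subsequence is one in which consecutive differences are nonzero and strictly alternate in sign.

11

A longest alternating subsequence is 19, 20, 16, 22, 11, 27, 26, 35, 2, 32, 25 (positions 1,2,4,5,7,8,10,11,12,14,15); its 10 consecutive differences strictly alternate in sign, and length 11 is optimal.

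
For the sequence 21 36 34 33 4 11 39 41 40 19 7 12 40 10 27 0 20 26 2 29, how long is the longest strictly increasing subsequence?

6

Scanning left to right, the best length ending at each element is: 21→1, 36→2, 34→2, 33→2, 4→1, 11→2, 39→3, 41→4, 40→4, 19→3, 7→2, 12→3, 40→4, 10→3, 27→4, 0→1, 20→4, 26→5, 2→2, 29→6.
So the longest increasing subsequence has length 6, e.g. 4, 11, 19, 20, 26, 29.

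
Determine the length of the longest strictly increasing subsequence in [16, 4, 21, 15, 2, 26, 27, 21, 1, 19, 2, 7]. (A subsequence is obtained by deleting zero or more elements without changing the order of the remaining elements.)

Let dp[i] be the longest increasing subsequence ending at position i. Then dp = [1, 1, 2, 2, 1, 3, 4, 3, 1, 3, 2, 3].
The maximum is 4; one witness is 16, 21, 26, 27 at positions 1,3,6,7.

4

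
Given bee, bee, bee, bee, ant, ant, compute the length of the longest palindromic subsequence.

Using dp[i][j] = 2 + dp[i+1][j−1] if the ends match, else max(dp[i+1][j], dp[i][j−1]):
dp[1][6] = 4. A witness is bee bee bee bee at positions 1,2,3,4.

4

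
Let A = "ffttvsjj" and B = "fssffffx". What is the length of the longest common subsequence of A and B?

Backtracking the LCS table gives one alignment: f (A1,B6) → f (A2,B7).
So the longest common subsequence has length 2.

2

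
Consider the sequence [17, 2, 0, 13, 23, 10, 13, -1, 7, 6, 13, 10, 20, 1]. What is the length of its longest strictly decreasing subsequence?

One longest decreasing subsequence is 17, 13, 10, 7, 6, 1 (positions 1,4,6,9,10,14), of length 6; no longer one exists.

6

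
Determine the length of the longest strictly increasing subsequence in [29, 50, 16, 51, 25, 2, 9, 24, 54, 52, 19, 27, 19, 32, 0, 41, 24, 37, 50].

Scanning left to right, the best length ending at each element is: 29→1, 50→2, 16→1, 51→3, 25→2, 2→1, 9→2, 24→3, 54→4, 52→4, 19→3, 27→4, 19→3, 32→5, 0→1, 41→6, 24→4, 37→6, 50→7.
So the longest increasing subsequence has length 7, e.g. 2, 9, 24, 27, 32, 41, 50.

7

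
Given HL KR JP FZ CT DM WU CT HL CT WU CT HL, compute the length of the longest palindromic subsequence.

Using dp[i][j] = 2 + dp[i+1][j−1] if the ends match, else max(dp[i+1][j], dp[i][j−1]):
dp[1][13] = 9. A witness is HL CT WU CT HL CT WU CT HL at positions 1,5,7,8,9,10,11,12,13.

9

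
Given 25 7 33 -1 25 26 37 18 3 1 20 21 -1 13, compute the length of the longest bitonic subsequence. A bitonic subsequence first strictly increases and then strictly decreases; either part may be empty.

One longest bitonic subsequence is 7, 25, 26, 37, 18, 3, 1, -1 (positions 2,5,6,7,8,9,10,13): it rises to 37 then falls. Length 8 is optimal.

8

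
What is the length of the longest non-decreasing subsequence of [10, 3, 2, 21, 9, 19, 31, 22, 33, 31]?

5

Let dp[i] be the longest non-decreasing subsequence ending at position i. Then dp = [1, 1, 1, 2, 2, 3, 4, 4, 5, 5].
The maximum is 5; one witness is 3, 9, 19, 31, 33 at positions 2,5,6,7,9.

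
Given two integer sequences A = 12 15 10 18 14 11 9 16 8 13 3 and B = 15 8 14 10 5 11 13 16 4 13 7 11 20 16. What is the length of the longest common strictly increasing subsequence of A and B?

3

A longest common strictly increasing subsequence is 10, 11, 13 (length 3); it appears in order in both A and B, and no longer such subsequence exists.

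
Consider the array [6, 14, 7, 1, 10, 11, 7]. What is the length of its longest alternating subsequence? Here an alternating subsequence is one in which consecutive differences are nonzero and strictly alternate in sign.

5

Track the best alternating length ending on an up-step vs a down-step at each position: up/down = 1/1, 2/1, 2/3, 1/3, 4/3, 4/3, 4/5.
The maximum over both is 5; one such subsequence is 6, 14, 7, 10, 7.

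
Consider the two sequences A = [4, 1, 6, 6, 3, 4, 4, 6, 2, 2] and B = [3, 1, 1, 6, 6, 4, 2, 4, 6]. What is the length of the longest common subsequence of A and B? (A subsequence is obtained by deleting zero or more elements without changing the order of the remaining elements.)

6

Backtracking the LCS table gives one alignment: 1 (A2,B3) → 6 (A3,B4) → 6 (A4,B5) → 4 (A6,B6) → 4 (A7,B8) → 6 (A8,B9).
So the longest common subsequence has length 6.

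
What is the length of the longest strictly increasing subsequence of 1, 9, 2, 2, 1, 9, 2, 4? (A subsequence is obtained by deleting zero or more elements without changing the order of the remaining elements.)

3

One longest increasing subsequence is 1, 2, 9 (positions 1,3,6), of length 3; no longer one exists.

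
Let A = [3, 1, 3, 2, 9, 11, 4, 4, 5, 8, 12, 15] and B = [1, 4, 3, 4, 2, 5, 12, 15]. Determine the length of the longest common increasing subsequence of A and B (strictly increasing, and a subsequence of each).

A longest common strictly increasing subsequence is 1, 3, 4, 5, 12, 15 (length 6); it appears in order in both A and B, and no longer such subsequence exists.

6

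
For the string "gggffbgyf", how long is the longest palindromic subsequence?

4

One longest palindromic subsequence is gffg (positions 3,4,5,7); it reads the same forward and backward, and the interval DP gives dp[1][9] = 4.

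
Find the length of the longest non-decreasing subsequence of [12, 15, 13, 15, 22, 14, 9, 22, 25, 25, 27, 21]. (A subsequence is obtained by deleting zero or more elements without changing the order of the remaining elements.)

8

One longest non-decreasing subsequence is 12, 15, 15, 22, 22, 25, 25, 27 (positions 1,2,4,5,8,9,10,11), of length 8; no longer one exists.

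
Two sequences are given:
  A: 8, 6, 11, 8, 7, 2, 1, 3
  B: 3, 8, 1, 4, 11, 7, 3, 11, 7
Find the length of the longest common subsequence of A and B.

4

A longest common subsequence is 8, 11, 7, 3 (length 4); the LCS DP confirms no longer common subsequence exists.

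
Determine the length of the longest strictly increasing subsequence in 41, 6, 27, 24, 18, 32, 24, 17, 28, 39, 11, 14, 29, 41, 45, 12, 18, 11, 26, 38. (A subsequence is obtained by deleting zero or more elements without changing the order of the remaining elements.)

One longest increasing subsequence is 6, 18, 24, 28, 39, 41, 45 (positions 2,5,7,9,10,14,15), of length 7; no longer one exists.

7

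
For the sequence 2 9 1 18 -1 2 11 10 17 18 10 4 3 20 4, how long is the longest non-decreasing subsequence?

Let dp[i] be the longest non-decreasing subsequence ending at position i. Then dp = [1, 2, 1, 3, 1, 2, 3, 3, 4, 5, 4, 3, 3, 6, 4].
The maximum is 6; one witness is 2, 9, 11, 17, 18, 20 at positions 1,2,7,9,10,14.

6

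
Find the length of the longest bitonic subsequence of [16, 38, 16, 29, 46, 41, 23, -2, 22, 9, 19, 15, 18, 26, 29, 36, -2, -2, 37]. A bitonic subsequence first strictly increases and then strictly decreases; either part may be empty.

9

Let inc[i] be the LIS ending at i and dec[i] the longest strictly decreasing subsequence starting at i. inc = [1, 2, 1, 2, 3, 3, 2, 1, 2, 2, 3, 3, 4, 5, 6, 7, 1, 1, 8], dec = [3, 7, 3, 6, 7, 6, 5, 1, 4, 2, 3, 2, 2, 2, 2, 2, 1, 1, 1].
max_i inc[i]+dec[i]−1 = 9, with one witness 16, 38, 46, 41, 23, 22, 19, 18, -2.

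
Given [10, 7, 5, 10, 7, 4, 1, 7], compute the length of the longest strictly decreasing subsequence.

One longest decreasing subsequence is 10, 7, 5, 4, 1 (positions 1,2,3,6,7), of length 5; no longer one exists.

5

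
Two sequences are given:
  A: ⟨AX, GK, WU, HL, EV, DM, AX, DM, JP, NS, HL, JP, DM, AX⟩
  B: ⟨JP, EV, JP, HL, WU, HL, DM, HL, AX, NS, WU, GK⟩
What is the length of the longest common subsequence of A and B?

5

A longest common subsequence is WU, HL, DM, AX, NS (length 5); the LCS DP confirms no longer common subsequence exists.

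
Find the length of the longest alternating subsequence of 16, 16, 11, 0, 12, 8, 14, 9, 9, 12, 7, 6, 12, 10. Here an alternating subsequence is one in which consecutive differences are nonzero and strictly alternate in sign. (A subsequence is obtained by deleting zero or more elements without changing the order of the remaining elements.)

A longest alternating subsequence is 16, 11, 12, 8, 14, 9, 12, 7, 12, 10 (positions 1,3,5,6,7,8,10,11,13,14); its 9 consecutive differences strictly alternate in sign, and length 10 is optimal.

10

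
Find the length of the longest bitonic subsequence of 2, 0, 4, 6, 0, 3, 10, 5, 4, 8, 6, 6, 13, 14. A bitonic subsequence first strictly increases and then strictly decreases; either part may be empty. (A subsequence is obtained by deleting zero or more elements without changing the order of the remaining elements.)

Let inc[i] be the LIS ending at i and dec[i] the longest strictly decreasing subsequence starting at i. inc = [1, 1, 2, 3, 1, 2, 4, 3, 3, 4, 4, 4, 5, 6], dec = [2, 1, 2, 3, 1, 1, 3, 2, 1, 2, 1, 1, 1, 1].
max_i inc[i]+dec[i]−1 = 6, with one witness 2, 4, 6, 10, 8, 6.

6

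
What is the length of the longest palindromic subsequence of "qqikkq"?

One longest palindromic subsequence is qkkq (positions 1,4,5,6); it reads the same forward and backward, and the interval DP gives dp[1][6] = 4.

4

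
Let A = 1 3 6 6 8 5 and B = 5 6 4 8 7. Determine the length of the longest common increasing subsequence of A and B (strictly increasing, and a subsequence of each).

2

For each value that appears in both, track the longest common increasing run ending there.
The best achievable length is 2; one witness is 6, 8 (A-positions 3,5, B-positions 2,4).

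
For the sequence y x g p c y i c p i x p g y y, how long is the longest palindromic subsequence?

9

One longest palindromic subsequence is ygpipipgy (positions 1,3,4,7,9,10,12,13,15); it reads the same forward and backward, and the interval DP gives dp[1][15] = 9.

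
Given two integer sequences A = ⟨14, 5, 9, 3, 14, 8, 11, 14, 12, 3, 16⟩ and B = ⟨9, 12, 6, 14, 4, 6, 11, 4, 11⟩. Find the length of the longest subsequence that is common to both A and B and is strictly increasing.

A longest common strictly increasing subsequence is 9, 12 (length 2); it appears in order in both A and B, and no longer such subsequence exists.

2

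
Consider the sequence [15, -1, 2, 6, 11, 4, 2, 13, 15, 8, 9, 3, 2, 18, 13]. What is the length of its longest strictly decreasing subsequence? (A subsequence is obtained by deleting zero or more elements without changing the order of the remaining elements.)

One longest decreasing subsequence is 15, 6, 4, 3, 2 (positions 1,4,6,12,13), of length 5; no longer one exists.

5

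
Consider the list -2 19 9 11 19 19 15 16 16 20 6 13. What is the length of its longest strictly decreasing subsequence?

3

One longest decreasing subsequence is 19, 9, 6 (positions 2,3,11), of length 3; no longer one exists.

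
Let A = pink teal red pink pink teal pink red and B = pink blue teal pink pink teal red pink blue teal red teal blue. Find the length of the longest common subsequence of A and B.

7

Backtracking the LCS table gives one alignment: pink (A1,B1) → teal (A2,B3) → pink (A4,B4) → pink (A5,B5) → teal (A6,B6) → pink (A7,B8) → red (A8,B11).
So the longest common subsequence has length 7.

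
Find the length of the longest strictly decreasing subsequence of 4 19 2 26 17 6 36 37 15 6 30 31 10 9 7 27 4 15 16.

7

Scanning left to right, the best length ending at each element is: 4→1, 19→1, 2→2, 26→1, 17→2, 6→3, 36→1, 37→1, 15→3, 6→4, 30→2, 31→2, 10→4, 9→5, 7→6, 27→3, 4→7, 15→4, 16→4.
So the longest decreasing subsequence has length 7, e.g. 19, 17, 15, 10, 9, 7, 4.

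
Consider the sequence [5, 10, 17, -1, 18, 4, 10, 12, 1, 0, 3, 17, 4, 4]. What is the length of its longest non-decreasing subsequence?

Scanning left to right, the best length ending at each element is: 5→1, 10→2, 17→3, -1→1, 18→4, 4→2, 10→3, 12→4, 1→2, 0→2, 3→3, 17→5, 4→4, 4→5.
So the longest non-decreasing subsequence has length 5, e.g. 5, 10, 10, 12, 17.

5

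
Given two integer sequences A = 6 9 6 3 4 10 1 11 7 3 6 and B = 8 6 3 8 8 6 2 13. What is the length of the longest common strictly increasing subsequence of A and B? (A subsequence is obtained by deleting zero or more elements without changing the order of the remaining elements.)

For each value that appears in both, track the longest common increasing run ending there.
The best achievable length is 2; one witness is 3, 6 (A-positions 4,11, B-positions 3,6).

2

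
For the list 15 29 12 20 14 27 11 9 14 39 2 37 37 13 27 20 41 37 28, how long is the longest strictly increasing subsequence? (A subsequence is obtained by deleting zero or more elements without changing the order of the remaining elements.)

Let dp[i] be the longest increasing subsequence ending at position i. Then dp = [1, 2, 1, 2, 2, 3, 1, 1, 2, 4, 1, 4, 4, 2, 3, 3, 5, 4, 4].
The maximum is 5; one witness is 15, 20, 27, 39, 41 at positions 1,4,6,10,17.

5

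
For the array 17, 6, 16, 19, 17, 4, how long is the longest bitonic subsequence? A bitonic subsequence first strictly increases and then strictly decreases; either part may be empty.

Let inc[i] be the LIS ending at i and dec[i] the longest strictly decreasing subsequence starting at i. inc = [1, 1, 2, 3, 3, 1], dec = [3, 2, 2, 3, 2, 1].
max_i inc[i]+dec[i]−1 = 5, with one witness 6, 16, 19, 17, 4.

5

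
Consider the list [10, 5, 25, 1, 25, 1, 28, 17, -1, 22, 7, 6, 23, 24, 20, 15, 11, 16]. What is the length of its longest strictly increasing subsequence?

Scanning left to right, the best length ending at each element is: 10→1, 5→1, 25→2, 1→1, 25→2, 1→1, 28→3, 17→2, -1→1, 22→3, 7→2, 6→2, 23→4, 24→5, 20→3, 15→3, 11→3, 16→4.
So the longest increasing subsequence has length 5, e.g. 10, 17, 22, 23, 24.

5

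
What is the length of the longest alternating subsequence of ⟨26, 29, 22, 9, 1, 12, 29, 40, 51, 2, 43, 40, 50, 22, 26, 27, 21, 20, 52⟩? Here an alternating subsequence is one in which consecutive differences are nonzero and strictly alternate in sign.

Track the best alternating length ending on an up-step vs a down-step at each position: up/down = 1/1, 2/1, 1/3, 1/3, 1/3, 4/3, 4/1, 4/1, 4/1, 4/5, 6/5, 6/7, 8/5, 6/9, 10/9, 10/9, 6/11, 6/11, 12/1.
The maximum over both is 12; one such subsequence is 26, 29, 9, 12, 2, 43, 40, 50, 22, 26, 21, 52.

12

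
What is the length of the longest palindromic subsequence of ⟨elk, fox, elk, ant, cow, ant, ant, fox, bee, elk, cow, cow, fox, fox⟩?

Using dp[i][j] = 2 + dp[i+1][j−1] if the ends match, else max(dp[i+1][j], dp[i][j−1]):
dp[1][14] = 7. A witness is fox elk ant ant ant elk fox at positions 2,3,4,6,7,10,14.

7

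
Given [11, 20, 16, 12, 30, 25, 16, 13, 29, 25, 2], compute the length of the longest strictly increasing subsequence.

4

One longest increasing subsequence is 11, 20, 25, 29 (positions 1,2,6,9), of length 4; no longer one exists.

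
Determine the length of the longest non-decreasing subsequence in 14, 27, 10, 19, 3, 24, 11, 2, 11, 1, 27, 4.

4

Let dp[i] be the longest non-decreasing subsequence ending at position i. Then dp = [1, 2, 1, 2, 1, 3, 2, 1, 3, 1, 4, 2].
The maximum is 4; one witness is 14, 19, 24, 27 at positions 1,4,6,11.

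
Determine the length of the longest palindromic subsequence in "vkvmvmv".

One longest palindromic subsequence is vmvmv (positions 1,4,5,6,7); it reads the same forward and backward, and the interval DP gives dp[1][7] = 5.

5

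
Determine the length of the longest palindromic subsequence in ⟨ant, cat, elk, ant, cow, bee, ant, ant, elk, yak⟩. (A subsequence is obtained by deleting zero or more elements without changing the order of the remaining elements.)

Using dp[i][j] = 2 + dp[i+1][j−1] if the ends match, else max(dp[i+1][j], dp[i][j−1]):
dp[1][10] = 5. A witness is elk ant ant ant elk at positions 3,4,7,8,9.

5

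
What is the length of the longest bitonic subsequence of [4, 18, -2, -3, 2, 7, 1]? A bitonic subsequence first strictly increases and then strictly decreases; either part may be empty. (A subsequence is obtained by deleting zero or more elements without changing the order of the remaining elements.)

One longest bitonic subsequence is 4, 18, 7, 1 (positions 1,2,6,7): it rises to 18 then falls. Length 4 is optimal.

4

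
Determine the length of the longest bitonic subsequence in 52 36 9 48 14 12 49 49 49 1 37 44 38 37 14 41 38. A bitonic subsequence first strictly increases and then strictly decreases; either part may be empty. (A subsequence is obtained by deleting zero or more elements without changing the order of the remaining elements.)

7

Let inc[i] be the LIS ending at i and dec[i] the longest strictly decreasing subsequence starting at i. inc = [1, 1, 1, 2, 2, 2, 3, 3, 3, 1, 3, 4, 4, 3, 3, 5, 4], dec = [6, 4, 2, 5, 3, 2, 5, 5, 5, 1, 2, 4, 3, 2, 1, 2, 1].
max_i inc[i]+dec[i]−1 = 7, with one witness 36, 48, 49, 44, 38, 37, 14.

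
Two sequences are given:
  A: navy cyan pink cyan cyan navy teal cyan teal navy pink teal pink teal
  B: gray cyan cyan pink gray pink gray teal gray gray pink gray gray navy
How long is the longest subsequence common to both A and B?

5

A longest common subsequence is cyan, pink, pink, teal, pink (length 5); the LCS DP confirms no longer common subsequence exists.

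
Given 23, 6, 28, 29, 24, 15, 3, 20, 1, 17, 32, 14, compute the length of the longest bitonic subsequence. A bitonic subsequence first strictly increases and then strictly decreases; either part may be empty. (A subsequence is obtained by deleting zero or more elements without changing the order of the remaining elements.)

One longest bitonic subsequence is 23, 28, 29, 24, 20, 17, 14 (positions 1,3,4,5,8,10,12): it rises to 29 then falls. Length 7 is optimal.

7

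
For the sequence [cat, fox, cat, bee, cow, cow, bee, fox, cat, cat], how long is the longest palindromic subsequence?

One longest palindromic subsequence is cat cat bee cow cow bee cat cat (positions 1,3,4,5,6,7,9,10); it reads the same forward and backward, and the interval DP gives dp[1][10] = 8.

8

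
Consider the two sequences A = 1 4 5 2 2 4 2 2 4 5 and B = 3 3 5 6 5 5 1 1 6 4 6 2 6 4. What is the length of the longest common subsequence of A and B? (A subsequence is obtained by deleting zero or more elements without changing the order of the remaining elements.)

Backtracking the LCS table gives one alignment: 1 (A1,B8) → 4 (A2,B10) → 2 (A4,B12) → 4 (A9,B14).
So the longest common subsequence has length 4.

4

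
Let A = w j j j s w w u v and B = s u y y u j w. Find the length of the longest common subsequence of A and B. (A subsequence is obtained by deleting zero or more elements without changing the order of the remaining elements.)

2

Backtracking the LCS table gives one alignment: j (A4,B6) → w (A7,B7).
So the longest common subsequence has length 2.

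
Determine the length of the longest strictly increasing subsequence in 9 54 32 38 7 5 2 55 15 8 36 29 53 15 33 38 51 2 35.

6

One longest increasing subsequence is 9, 15, 29, 33, 38, 51 (positions 1,9,12,15,16,17), of length 6; no longer one exists.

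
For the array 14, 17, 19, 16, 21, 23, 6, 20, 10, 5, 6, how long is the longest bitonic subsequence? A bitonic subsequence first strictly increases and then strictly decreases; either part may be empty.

8

Let inc[i] be the LIS ending at i and dec[i] the longest strictly decreasing subsequence starting at i. inc = [1, 2, 3, 2, 4, 5, 1, 4, 2, 1, 2], dec = [3, 4, 4, 3, 4, 4, 2, 3, 2, 1, 1].
max_i inc[i]+dec[i]−1 = 8, with one witness 14, 17, 19, 21, 23, 20, 10, 6.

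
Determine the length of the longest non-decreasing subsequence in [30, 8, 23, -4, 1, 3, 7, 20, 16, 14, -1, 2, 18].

6

One longest non-decreasing subsequence is -4, 1, 3, 7, 16, 18 (positions 4,5,6,7,9,13), of length 6; no longer one exists.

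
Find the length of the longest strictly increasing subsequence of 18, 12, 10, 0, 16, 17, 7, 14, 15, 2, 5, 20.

Let dp[i] be the longest increasing subsequence ending at position i. Then dp = [1, 1, 1, 1, 2, 3, 2, 3, 4, 2, 3, 5].
The maximum is 5; one witness is 0, 7, 14, 15, 20 at positions 4,7,8,9,12.

5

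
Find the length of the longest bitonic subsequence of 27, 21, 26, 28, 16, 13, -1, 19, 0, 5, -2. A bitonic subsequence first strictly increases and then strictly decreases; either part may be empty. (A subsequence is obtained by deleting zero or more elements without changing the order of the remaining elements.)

Let inc[i] be the LIS ending at i and dec[i] the longest strictly decreasing subsequence starting at i. inc = [1, 1, 2, 3, 1, 1, 1, 2, 2, 3, 1], dec = [6, 5, 5, 5, 4, 3, 2, 3, 2, 2, 1].
max_i inc[i]+dec[i]−1 = 7, with one witness 21, 26, 28, 16, 13, 5, -2.

7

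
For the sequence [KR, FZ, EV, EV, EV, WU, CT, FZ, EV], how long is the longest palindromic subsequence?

Using dp[i][j] = 2 + dp[i+1][j−1] if the ends match, else max(dp[i+1][j], dp[i][j−1]):
dp[1][9] = 5. A witness is FZ EV EV EV FZ at positions 2,3,4,5,8.

5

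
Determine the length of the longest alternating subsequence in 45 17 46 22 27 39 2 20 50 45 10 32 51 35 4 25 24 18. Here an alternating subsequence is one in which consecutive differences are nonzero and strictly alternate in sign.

12

A longest alternating subsequence is 45, 17, 46, 22, 27, 2, 20, 10, 32, 4, 25, 24 (positions 1,2,3,4,5,7,8,11,12,15,16,17); its 11 consecutive differences strictly alternate in sign, and length 12 is optimal.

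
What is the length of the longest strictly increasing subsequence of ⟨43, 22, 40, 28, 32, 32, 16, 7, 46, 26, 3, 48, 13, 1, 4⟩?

Let dp[i] be the longest increasing subsequence ending at position i. Then dp = [1, 1, 2, 2, 3, 3, 1, 1, 4, 2, 1, 5, 2, 1, 2].
The maximum is 5; one witness is 22, 28, 32, 46, 48 at positions 2,4,5,9,12.

5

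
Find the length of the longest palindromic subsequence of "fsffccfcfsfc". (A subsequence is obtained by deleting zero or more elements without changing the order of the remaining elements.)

10

Using dp[i][j] = 2 + dp[i+1][j−1] if the ends match, else max(dp[i+1][j], dp[i][j−1]):
dp[1][12] = 10. A witness is fsffccffsf at positions 1,2,3,4,5,6,7,9,10,11.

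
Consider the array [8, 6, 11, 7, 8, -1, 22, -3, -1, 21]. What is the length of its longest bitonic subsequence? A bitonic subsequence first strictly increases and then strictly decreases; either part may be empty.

Let inc[i] be the LIS ending at i and dec[i] the longest strictly decreasing subsequence starting at i. inc = [1, 1, 2, 2, 3, 1, 4, 1, 2, 4], dec = [4, 3, 4, 3, 3, 2, 2, 1, 1, 1].
max_i inc[i]+dec[i]−1 = 5, with one witness 8, 11, 8, -1, -3.

5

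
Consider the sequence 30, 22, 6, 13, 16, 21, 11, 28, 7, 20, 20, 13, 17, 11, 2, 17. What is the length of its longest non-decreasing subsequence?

One longest non-decreasing subsequence is 6, 13, 16, 21, 28 (positions 3,4,5,6,8), of length 5; no longer one exists.

5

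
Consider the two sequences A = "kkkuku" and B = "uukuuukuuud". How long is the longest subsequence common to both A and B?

Backtracking the LCS table gives one alignment: k (A1,B3) → k (A2,B7) → u (A4,B9) → u (A6,B10).
So the longest common subsequence has length 4.

4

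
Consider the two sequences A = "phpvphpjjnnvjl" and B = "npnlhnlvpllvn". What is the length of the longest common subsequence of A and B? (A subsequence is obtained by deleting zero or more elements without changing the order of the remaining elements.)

A longest common subsequence is phpvn (length 5); the LCS DP confirms no longer common subsequence exists.

5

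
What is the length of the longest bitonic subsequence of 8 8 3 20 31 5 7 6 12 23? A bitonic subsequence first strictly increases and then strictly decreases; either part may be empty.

5

Let inc[i] be the LIS ending at i and dec[i] the longest strictly decreasing subsequence starting at i. inc = [1, 1, 1, 2, 3, 2, 3, 3, 4, 5], dec = [3, 3, 1, 3, 3, 1, 2, 1, 1, 1].
max_i inc[i]+dec[i]−1 = 5, with one witness 8, 20, 31, 7, 6.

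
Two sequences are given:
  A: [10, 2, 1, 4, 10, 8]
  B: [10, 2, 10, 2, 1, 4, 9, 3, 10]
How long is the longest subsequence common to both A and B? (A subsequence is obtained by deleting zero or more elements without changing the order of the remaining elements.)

5

Backtracking the LCS table gives one alignment: 10 (A1,B3) → 2 (A2,B4) → 1 (A3,B5) → 4 (A4,B6) → 10 (A5,B9).
So the longest common subsequence has length 5.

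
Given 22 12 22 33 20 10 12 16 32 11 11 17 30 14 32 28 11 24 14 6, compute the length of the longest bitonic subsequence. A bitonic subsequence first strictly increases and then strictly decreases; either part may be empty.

10

Let inc[i] be the LIS ending at i and dec[i] the longest strictly decreasing subsequence starting at i. inc = [1, 1, 2, 3, 2, 1, 2, 3, 4, 2, 2, 4, 5, 3, 6, 5, 2, 5, 3, 1], dec = [6, 3, 6, 7, 5, 2, 3, 4, 6, 2, 2, 4, 5, 3, 5, 4, 2, 3, 2, 1].
max_i inc[i]+dec[i]−1 = 10, with one witness 10, 12, 16, 17, 30, 32, 28, 24, 14, 6.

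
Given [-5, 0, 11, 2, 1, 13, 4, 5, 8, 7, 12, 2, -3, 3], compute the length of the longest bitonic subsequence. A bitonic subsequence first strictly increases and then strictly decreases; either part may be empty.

9

One longest bitonic subsequence is -5, 0, 2, 4, 5, 8, 7, 2, -3 (positions 1,2,4,7,8,9,10,12,13): it rises to 8 then falls. Length 9 is optimal.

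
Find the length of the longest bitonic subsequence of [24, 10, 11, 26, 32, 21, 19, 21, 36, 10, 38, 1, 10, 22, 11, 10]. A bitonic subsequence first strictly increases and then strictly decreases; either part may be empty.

9

Let inc[i] be the LIS ending at i and dec[i] the longest strictly decreasing subsequence starting at i. inc = [1, 1, 2, 3, 4, 3, 3, 4, 5, 1, 6, 1, 2, 5, 3, 2], dec = [5, 2, 3, 5, 5, 4, 3, 3, 4, 2, 4, 1, 1, 3, 2, 1].
max_i inc[i]+dec[i]−1 = 9, with one witness 10, 11, 26, 32, 36, 38, 22, 11, 10.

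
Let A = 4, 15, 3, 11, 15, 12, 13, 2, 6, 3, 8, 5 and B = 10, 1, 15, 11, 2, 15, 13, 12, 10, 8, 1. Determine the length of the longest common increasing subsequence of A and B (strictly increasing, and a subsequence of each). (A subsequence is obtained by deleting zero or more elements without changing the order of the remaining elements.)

2

For each value that appears in both, track the longest common increasing run ending there.
The best achievable length is 2; one witness is 11, 15 (A-positions 4,5, B-positions 4,6).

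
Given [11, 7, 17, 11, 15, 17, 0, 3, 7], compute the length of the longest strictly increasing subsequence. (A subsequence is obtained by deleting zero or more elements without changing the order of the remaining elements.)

Let dp[i] be the longest increasing subsequence ending at position i. Then dp = [1, 1, 2, 2, 3, 4, 1, 2, 3].
The maximum is 4; one witness is 7, 11, 15, 17 at positions 2,4,5,6.

4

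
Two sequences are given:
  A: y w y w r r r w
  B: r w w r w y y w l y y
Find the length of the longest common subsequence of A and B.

A longest common subsequence is wwrw (length 4); the LCS DP confirms no longer common subsequence exists.

4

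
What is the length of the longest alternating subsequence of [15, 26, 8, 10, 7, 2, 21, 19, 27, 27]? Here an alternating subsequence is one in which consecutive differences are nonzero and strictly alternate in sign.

8

A longest alternating subsequence is 15, 26, 8, 10, 7, 21, 19, 27 (positions 1,2,3,4,5,7,8,9); its 7 consecutive differences strictly alternate in sign, and length 8 is optimal.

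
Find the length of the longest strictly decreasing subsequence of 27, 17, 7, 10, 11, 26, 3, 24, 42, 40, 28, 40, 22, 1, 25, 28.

5

Scanning left to right, the best length ending at each element is: 27→1, 17→2, 7→3, 10→3, 11→3, 26→2, 3→4, 24→3, 42→1, 40→2, 28→3, 40→2, 22→4, 1→5, 25→4, 28→3.
So the longest decreasing subsequence has length 5, e.g. 27, 17, 7, 3, 1.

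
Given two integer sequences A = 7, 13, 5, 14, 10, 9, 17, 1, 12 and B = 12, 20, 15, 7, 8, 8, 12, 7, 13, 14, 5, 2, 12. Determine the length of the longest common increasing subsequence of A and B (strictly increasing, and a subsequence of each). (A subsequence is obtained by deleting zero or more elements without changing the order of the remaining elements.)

3

A longest common strictly increasing subsequence is 7, 13, 14 (length 3); it appears in order in both A and B, and no longer such subsequence exists.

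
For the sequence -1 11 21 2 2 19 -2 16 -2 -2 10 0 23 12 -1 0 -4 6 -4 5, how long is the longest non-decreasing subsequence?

Scanning left to right, the best length ending at each element is: -1→1, 11→2, 21→3, 2→2, 2→3, 19→4, -2→1, 16→4, -2→2, -2→3, 10→4, 0→4, 23→5, 12→5, -1→4, 0→5, -4→1, 6→6, -4→2, 5→6.
So the longest non-decreasing subsequence has length 6, e.g. -2, -2, -2, 0, 0, 6.

6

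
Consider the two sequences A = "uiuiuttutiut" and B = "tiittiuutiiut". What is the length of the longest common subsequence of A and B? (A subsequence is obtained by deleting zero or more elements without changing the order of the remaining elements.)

9

Backtracking the LCS table gives one alignment: i (A2,B2) → i (A4,B3) → t (A6,B4) → t (A7,B5) → u (A8,B8) → t (A9,B9) → i (A10,B11) → u (A11,B12) → t (A12,B13).
So the longest common subsequence has length 9.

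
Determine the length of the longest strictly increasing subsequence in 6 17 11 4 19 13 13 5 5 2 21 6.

One longest increasing subsequence is 6, 17, 19, 21 (positions 1,2,5,11), of length 4; no longer one exists.

4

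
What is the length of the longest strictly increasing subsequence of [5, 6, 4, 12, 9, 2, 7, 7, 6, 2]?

3

Let dp[i] be the longest increasing subsequence ending at position i. Then dp = [1, 2, 1, 3, 3, 1, 3, 3, 2, 1].
The maximum is 3; one witness is 5, 6, 12 at positions 1,2,4.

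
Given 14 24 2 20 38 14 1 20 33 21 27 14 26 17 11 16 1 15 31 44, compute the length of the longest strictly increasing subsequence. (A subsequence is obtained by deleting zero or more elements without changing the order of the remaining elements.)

7

Let dp[i] be the longest increasing subsequence ending at position i. Then dp = [1, 2, 1, 2, 3, 2, 1, 3, 4, 4, 5, 2, 5, 3, 2, 3, 1, 3, 6, 7].
The maximum is 7; one witness is 2, 14, 20, 21, 27, 31, 44 at positions 3,6,8,10,11,19,20.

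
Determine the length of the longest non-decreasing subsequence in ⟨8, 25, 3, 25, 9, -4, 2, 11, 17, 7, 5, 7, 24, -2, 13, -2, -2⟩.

Let dp[i] be the longest non-decreasing subsequence ending at position i. Then dp = [1, 2, 1, 3, 2, 1, 2, 3, 4, 3, 3, 4, 5, 2, 5, 3, 4].
The maximum is 5; one witness is 8, 9, 11, 17, 24 at positions 1,5,8,9,13.

5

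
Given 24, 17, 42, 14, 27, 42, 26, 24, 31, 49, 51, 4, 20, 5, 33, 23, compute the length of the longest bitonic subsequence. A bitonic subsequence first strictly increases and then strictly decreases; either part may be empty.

7

Let inc[i] be the LIS ending at i and dec[i] the longest strictly decreasing subsequence starting at i. inc = [1, 1, 2, 1, 2, 3, 2, 2, 3, 4, 5, 1, 2, 2, 4, 3], dec = [4, 3, 6, 2, 5, 5, 4, 3, 3, 3, 3, 1, 2, 1, 2, 1].
max_i inc[i]+dec[i]−1 = 7, with one witness 24, 42, 27, 26, 24, 20, 5.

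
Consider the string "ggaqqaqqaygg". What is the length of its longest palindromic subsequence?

11

Using dp[i][j] = 2 + dp[i+1][j−1] if the ends match, else max(dp[i+1][j], dp[i][j−1]):
dp[1][12] = 11. A witness is ggaqqaqqagg at positions 1,2,3,4,5,6,7,8,9,11,12.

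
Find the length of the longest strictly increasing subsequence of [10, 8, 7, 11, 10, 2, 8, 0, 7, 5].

Scanning left to right, the best length ending at each element is: 10→1, 8→1, 7→1, 11→2, 10→2, 2→1, 8→2, 0→1, 7→2, 5→2.
So the longest increasing subsequence has length 2, e.g. 10, 11.

2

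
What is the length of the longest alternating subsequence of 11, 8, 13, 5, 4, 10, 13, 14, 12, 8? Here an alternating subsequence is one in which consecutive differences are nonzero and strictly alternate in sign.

6

Track the best alternating length ending on an up-step vs a down-step at each position: up/down = 1/1, 1/2, 3/1, 1/4, 1/4, 5/4, 5/1, 5/1, 5/6, 5/6.
The maximum over both is 6; one such subsequence is 11, 8, 13, 5, 13, 12.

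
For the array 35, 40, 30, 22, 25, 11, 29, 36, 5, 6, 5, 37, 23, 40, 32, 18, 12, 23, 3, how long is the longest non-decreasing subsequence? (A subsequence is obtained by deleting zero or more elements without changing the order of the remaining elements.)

Scanning left to right, the best length ending at each element is: 35→1, 40→2, 30→1, 22→1, 25→2, 11→1, 29→3, 36→4, 5→1, 6→2, 5→2, 37→5, 23→3, 40→6, 32→4, 18→3, 12→3, 23→4, 3→1.
So the longest non-decreasing subsequence has length 6, e.g. 22, 25, 29, 36, 37, 40.

6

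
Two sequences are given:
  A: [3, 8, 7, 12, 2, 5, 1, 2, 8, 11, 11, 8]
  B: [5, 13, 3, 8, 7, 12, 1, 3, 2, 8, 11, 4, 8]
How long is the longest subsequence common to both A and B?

Backtracking the LCS table gives one alignment: 3 (A1,B3) → 8 (A2,B4) → 7 (A3,B5) → 12 (A4,B6) → 1 (A7,B7) → 2 (A8,B9) → 8 (A9,B10) → 11 (A10,B11) → 8 (A12,B13).
So the longest common subsequence has length 9.

9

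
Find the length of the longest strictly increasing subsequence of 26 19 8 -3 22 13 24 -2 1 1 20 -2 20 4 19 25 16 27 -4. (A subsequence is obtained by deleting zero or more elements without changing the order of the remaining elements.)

Let dp[i] be the longest increasing subsequence ending at position i. Then dp = [1, 1, 1, 1, 2, 2, 3, 2, 3, 3, 4, 2, 4, 4, 5, 6, 5, 7, 1].
The maximum is 7; one witness is -3, -2, 1, 4, 19, 25, 27 at positions 4,8,9,14,15,16,18.

7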